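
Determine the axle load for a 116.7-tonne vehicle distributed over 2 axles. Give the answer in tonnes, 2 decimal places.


Load per axle = total weight / number of axles
Load = 116.7 / 2
Load = 58.35 tonnes

58.35


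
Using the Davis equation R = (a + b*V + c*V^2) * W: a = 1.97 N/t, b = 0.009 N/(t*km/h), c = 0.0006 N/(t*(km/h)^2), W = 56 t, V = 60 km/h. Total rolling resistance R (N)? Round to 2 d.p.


b*V = 0.009 * 60 = 0.54
c*V^2 = 0.0006 * 3600 = 2.16
R_per_t = 1.97 + 0.54 + 2.16 = 4.67 N/t
R_total = 4.67 * 56 = 261.52 N

261.52


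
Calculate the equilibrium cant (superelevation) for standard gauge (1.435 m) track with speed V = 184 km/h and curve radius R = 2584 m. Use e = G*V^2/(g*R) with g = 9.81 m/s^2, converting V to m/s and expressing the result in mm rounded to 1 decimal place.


Convert speed: V = 184 / 3.6 = 51.1111 m/s
Apply formula: e = 1.435 * 51.1111^2 / (9.81 * 2584)
e = 1.435 * 2612.3457 / 25349.04
e = 0.147884 m = 147.9 mm

147.9


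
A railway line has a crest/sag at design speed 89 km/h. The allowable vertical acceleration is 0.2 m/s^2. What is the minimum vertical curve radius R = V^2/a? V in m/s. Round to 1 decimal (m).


Convert speed: V = 89 / 3.6 = 24.7222 m/s
V^2 = 611.1883 m^2/s^2
R_v = 611.1883 / 0.2
R_v = 3055.9 m

3055.9


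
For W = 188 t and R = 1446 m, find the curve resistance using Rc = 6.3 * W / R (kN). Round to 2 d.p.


Rc = 6.3 * W / R
Rc = 6.3 * 188 / 1446
Rc = 1184.4 / 1446
Rc = 0.82 kN

0.82


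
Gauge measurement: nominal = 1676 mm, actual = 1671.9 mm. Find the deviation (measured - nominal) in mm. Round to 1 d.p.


Deviation = measured - nominal
Deviation = 1671.9 - 1676
Deviation = -4.1 mm

-4.1


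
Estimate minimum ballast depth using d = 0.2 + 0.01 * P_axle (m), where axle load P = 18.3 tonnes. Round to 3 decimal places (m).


d = 0.2 + 0.01 * 18.3
d = 0.2 + 0.183
d = 0.383 m

0.383


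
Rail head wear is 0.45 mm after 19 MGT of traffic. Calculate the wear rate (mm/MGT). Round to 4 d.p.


Wear rate = total wear / cumulative tonnage
Rate = 0.45 / 19
Rate = 0.0237 mm/MGT

0.0237


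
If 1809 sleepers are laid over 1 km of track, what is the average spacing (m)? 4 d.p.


Spacing = 1000 m / number of sleepers
Spacing = 1000 / 1809
Spacing = 0.5528 m

0.5528


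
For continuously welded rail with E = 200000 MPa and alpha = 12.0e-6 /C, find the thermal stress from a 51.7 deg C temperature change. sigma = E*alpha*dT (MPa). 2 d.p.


sigma = E * alpha * dT
sigma = 200000 * 12.0e-6 * 51.7
sigma = 2.4 * 51.7
sigma = 124.08 MPa

124.08


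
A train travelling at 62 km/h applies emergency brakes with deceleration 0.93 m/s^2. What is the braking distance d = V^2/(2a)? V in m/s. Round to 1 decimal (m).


Convert speed: V = 62 / 3.6 = 17.2222 m/s
V^2 = 296.6049
d = 296.6049 / (2 * 0.93)
d = 296.6049 / 1.86
d = 159.5 m

159.5


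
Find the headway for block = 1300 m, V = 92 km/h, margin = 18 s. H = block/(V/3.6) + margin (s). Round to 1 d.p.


V = 92 / 3.6 = 25.5556 m/s
Block traversal time = 1300 / 25.5556 = 50.8696 s
Headway = 50.8696 + 18
Headway = 68.9 s

68.9


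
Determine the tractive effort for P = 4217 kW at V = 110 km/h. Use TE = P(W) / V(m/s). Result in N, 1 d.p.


Convert: P = 4217 kW = 4217000 W
V = 110 / 3.6 = 30.5556 m/s
TE = 4217000 / 30.5556
TE = 138010.9 N

138010.9


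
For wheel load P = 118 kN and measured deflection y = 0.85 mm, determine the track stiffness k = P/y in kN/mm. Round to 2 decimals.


Track stiffness k = P / y
k = 118 / 0.85
k = 138.82 kN/mm

138.82


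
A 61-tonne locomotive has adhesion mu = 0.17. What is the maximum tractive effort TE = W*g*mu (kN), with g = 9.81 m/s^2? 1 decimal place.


TE_max = W * g * mu
TE_max = 61 * 9.81 * 0.17
TE_max = 598.41 * 0.17
TE_max = 101.7 kN

101.7


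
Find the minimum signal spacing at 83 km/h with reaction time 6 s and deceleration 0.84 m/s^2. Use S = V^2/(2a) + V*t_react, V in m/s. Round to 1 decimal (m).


V = 83 / 3.6 = 23.0556 m/s
Braking distance = 23.0556^2 / (2*0.84) = 316.404 m
Sighting distance = 23.0556 * 6 = 138.3333 m
S = 316.404 + 138.3333 = 454.7 m

454.7


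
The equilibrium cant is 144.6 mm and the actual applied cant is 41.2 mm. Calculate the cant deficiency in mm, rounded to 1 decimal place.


Cant deficiency = equilibrium cant - actual cant
CD = 144.6 - 41.2
CD = 103.4 mm

103.4


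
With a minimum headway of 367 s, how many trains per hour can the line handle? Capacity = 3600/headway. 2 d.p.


Capacity = 3600 / headway
Capacity = 3600 / 367
Capacity = 9.81 trains/hour

9.81


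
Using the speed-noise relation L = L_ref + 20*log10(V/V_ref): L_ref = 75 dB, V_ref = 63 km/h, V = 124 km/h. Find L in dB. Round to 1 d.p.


V/V_ref = 124 / 63 = 1.968254
log10(1.968254) = 0.294081
20 * 0.294081 = 5.8816
L = 75 + 5.8816 = 80.9 dB

80.9


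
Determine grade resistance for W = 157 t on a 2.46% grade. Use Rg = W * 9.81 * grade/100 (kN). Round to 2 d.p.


Rg = W * 9.81 * grade / 100
Rg = 157 * 9.81 * 2.46 / 100
Rg = 1540.17 * 0.0246
Rg = 37.89 kN

37.89


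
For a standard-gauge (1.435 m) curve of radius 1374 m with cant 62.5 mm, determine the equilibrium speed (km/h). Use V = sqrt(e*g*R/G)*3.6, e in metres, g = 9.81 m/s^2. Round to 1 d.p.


Convert cant: e = 62.5 mm = 0.0625 m
V_ms = sqrt(0.0625 * 9.81 * 1374 / 1.435)
V_ms = sqrt(587.061847) = 24.2294 m/s
V = 24.2294 * 3.6 = 87.2 km/h

87.2


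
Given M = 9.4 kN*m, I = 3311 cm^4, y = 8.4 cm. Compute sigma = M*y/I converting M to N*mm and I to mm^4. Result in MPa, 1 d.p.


Convert units:
M = 9.4 kN*m = 9400000 N*mm
y = 8.4 cm = 84 mm
I = 3311 cm^4 = 33110000 mm^4
sigma = 9400000 * 84 / 33110000
sigma = 23.8 MPa

23.8


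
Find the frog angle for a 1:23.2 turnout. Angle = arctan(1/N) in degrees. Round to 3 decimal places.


1/N = 1/23.2 = 0.043103
angle = arctan(0.043103) = 0.043077 rad
angle = 0.043077 * 180/pi = 2.468 degrees

2.468


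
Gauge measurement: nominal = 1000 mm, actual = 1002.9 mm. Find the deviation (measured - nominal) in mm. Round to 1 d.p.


Deviation = measured - nominal
Deviation = 1002.9 - 1000
Deviation = 2.9 mm

2.9


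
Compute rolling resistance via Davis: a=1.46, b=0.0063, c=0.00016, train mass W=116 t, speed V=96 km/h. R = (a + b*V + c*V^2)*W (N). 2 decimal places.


b*V = 0.0063 * 96 = 0.6048
c*V^2 = 0.00016 * 9216 = 1.47456
R_per_t = 1.46 + 0.6048 + 1.47456 = 3.53936 N/t
R_total = 3.53936 * 116 = 410.57 N

410.57


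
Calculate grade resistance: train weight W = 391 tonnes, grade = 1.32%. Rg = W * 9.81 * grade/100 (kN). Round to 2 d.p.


Rg = W * 9.81 * grade / 100
Rg = 391 * 9.81 * 1.32 / 100
Rg = 3835.71 * 0.0132
Rg = 50.63 kN

50.63


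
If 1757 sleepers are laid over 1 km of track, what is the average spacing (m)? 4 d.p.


Spacing = 1000 m / number of sleepers
Spacing = 1000 / 1757
Spacing = 0.5692 m

0.5692


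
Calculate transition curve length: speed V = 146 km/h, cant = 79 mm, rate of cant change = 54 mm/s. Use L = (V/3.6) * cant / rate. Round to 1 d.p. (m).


Convert speed: V = 146 / 3.6 = 40.5556 m/s
L = 40.5556 * 79 / 54
L = 3203.8889 / 54
L = 59.3 m

59.3


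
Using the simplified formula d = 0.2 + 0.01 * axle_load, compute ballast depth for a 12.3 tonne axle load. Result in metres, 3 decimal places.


d = 0.2 + 0.01 * 12.3
d = 0.2 + 0.123
d = 0.323 m

0.323


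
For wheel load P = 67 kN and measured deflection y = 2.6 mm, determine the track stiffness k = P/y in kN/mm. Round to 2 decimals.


Track stiffness k = P / y
k = 67 / 2.6
k = 25.77 kN/mm

25.77


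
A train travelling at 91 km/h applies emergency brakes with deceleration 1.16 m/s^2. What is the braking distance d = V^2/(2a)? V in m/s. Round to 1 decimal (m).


Convert speed: V = 91 / 3.6 = 25.2778 m/s
V^2 = 638.966
d = 638.966 / (2 * 1.16)
d = 638.966 / 2.32
d = 275.4 m

275.4


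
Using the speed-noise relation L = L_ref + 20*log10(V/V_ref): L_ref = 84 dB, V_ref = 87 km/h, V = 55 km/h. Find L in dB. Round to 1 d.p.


V/V_ref = 55 / 87 = 0.632184
log10(0.632184) = -0.199157
20 * -0.199157 = -3.9831
L = 84 + -3.9831 = 80.0 dB

80.0


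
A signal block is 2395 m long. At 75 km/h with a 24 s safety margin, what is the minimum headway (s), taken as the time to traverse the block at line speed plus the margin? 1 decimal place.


V = 75 / 3.6 = 20.8333 m/s
Block traversal time = 2395 / 20.8333 = 114.96 s
Headway = 114.96 + 24
Headway = 139.0 s

139.0


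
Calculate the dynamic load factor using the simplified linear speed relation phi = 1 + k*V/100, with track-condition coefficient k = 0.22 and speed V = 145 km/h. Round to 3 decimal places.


phi = 1 + k * V / 100
phi = 1 + 0.22 * 145 / 100
phi = 1 + 0.319
phi = 1.319

1.319


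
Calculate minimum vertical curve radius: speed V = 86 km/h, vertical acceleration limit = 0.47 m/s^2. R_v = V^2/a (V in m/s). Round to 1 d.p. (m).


Convert speed: V = 86 / 3.6 = 23.8889 m/s
V^2 = 570.679 m^2/s^2
R_v = 570.679 / 0.47
R_v = 1214.2 m

1214.2


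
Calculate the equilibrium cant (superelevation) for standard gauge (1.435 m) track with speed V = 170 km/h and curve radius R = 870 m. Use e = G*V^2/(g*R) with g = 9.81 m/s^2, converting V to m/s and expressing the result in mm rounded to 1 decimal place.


Convert speed: V = 170 / 3.6 = 47.2222 m/s
Apply formula: e = 1.435 * 47.2222^2 / (9.81 * 870)
e = 1.435 * 2229.9383 / 8534.7
e = 0.374935 m = 374.9 mm

374.9


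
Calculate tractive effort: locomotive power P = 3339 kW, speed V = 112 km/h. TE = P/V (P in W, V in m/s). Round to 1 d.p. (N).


Convert: P = 3339 kW = 3339000 W
V = 112 / 3.6 = 31.1111 m/s
TE = 3339000 / 31.1111
TE = 107325.0 N

107325.0


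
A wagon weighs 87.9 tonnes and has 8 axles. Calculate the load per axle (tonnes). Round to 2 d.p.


Load per axle = total weight / number of axles
Load = 87.9 / 8
Load = 10.99 tonnes

10.99


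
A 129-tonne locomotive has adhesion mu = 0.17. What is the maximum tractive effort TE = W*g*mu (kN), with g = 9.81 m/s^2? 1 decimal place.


TE_max = W * g * mu
TE_max = 129 * 9.81 * 0.17
TE_max = 1265.49 * 0.17
TE_max = 215.1 kN

215.1


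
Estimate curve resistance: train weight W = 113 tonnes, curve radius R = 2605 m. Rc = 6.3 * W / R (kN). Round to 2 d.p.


Rc = 6.3 * W / R
Rc = 6.3 * 113 / 2605
Rc = 711.9 / 2605
Rc = 0.27 kN

0.27


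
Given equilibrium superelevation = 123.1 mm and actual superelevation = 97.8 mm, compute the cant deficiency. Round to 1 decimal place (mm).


Cant deficiency = equilibrium cant - actual cant
CD = 123.1 - 97.8
CD = 25.3 mm

25.3


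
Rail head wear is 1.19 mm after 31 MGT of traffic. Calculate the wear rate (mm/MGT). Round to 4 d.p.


Wear rate = total wear / cumulative tonnage
Rate = 1.19 / 31
Rate = 0.0384 mm/MGT

0.0384


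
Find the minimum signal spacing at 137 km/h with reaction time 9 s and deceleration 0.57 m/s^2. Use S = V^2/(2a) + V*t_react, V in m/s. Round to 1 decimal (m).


V = 137 / 3.6 = 38.0556 m/s
Braking distance = 38.0556^2 / (2*0.57) = 1270.3731 m
Sighting distance = 38.0556 * 9 = 342.5 m
S = 1270.3731 + 342.5 = 1612.9 m

1612.9


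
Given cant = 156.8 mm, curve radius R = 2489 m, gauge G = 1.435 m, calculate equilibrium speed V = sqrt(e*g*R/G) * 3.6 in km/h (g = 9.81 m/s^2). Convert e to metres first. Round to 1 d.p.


Convert cant: e = 156.8 mm = 0.1568 m
V_ms = sqrt(0.1568 * 9.81 * 2489 / 1.435)
V_ms = sqrt(2668.013737) = 51.6528 m/s
V = 51.6528 * 3.6 = 186.0 km/h

186.0


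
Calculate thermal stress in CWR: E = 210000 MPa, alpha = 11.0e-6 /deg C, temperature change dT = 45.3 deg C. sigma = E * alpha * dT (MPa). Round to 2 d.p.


sigma = E * alpha * dT
sigma = 210000 * 11.0e-6 * 45.3
sigma = 2.31 * 45.3
sigma = 104.64 MPa

104.64


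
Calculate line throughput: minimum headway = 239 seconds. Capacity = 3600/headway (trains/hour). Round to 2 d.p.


Capacity = 3600 / headway
Capacity = 3600 / 239
Capacity = 15.06 trains/hour

15.06


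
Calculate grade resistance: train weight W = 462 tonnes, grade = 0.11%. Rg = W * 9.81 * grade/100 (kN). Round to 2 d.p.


Rg = W * 9.81 * grade / 100
Rg = 462 * 9.81 * 0.11 / 100
Rg = 4532.22 * 0.0011
Rg = 4.99 kN

4.99


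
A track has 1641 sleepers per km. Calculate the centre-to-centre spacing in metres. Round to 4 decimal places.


Spacing = 1000 m / number of sleepers
Spacing = 1000 / 1641
Spacing = 0.6094 m

0.6094


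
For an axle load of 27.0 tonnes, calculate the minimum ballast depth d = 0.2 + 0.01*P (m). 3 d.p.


d = 0.2 + 0.01 * 27.0
d = 0.2 + 0.27
d = 0.470 m

0.470


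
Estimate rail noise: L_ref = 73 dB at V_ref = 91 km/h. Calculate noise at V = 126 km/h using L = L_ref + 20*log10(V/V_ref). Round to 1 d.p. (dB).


V/V_ref = 126 / 91 = 1.384615
log10(1.384615) = 0.141329
20 * 0.141329 = 2.8266
L = 73 + 2.8266 = 75.8 dB

75.8


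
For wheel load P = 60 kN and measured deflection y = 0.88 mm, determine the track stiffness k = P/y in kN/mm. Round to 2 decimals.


Track stiffness k = P / y
k = 60 / 0.88
k = 68.18 kN/mm

68.18


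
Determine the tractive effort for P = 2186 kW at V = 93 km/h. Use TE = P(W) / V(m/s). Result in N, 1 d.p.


Convert: P = 2186 kW = 2186000 W
V = 93 / 3.6 = 25.8333 m/s
TE = 2186000 / 25.8333
TE = 84619.4 N

84619.4


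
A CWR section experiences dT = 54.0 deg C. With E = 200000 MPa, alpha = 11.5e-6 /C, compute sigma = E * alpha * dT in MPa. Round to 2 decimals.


sigma = E * alpha * dT
sigma = 200000 * 11.5e-6 * 54.0
sigma = 2.3 * 54.0
sigma = 124.20 MPa

124.20


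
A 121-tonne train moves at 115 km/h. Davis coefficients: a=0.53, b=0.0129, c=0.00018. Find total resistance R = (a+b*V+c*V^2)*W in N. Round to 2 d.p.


b*V = 0.0129 * 115 = 1.4835
c*V^2 = 0.00018 * 13225 = 2.3805
R_per_t = 0.53 + 1.4835 + 2.3805 = 4.394 N/t
R_total = 4.394 * 121 = 531.67 N

531.67


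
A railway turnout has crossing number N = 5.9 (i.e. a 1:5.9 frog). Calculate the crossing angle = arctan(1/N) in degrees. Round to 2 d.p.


1/N = 1/5.9 = 0.169492
angle = arctan(0.169492) = 0.167896 rad
angle = 0.167896 * 180/pi = 9.62 degrees

9.62


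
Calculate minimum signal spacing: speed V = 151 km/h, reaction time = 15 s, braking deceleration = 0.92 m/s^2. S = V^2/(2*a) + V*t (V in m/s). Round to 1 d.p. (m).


V = 151 / 3.6 = 41.9444 m/s
Braking distance = 41.9444^2 / (2*0.92) = 956.1611 m
Sighting distance = 41.9444 * 15 = 629.1667 m
S = 956.1611 + 629.1667 = 1585.3 m

1585.3


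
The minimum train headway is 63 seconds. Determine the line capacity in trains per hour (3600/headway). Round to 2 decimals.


Capacity = 3600 / headway
Capacity = 3600 / 63
Capacity = 57.14 trains/hour

57.14


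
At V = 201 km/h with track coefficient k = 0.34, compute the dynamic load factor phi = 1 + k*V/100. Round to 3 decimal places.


phi = 1 + k * V / 100
phi = 1 + 0.34 * 201 / 100
phi = 1 + 0.6834
phi = 1.683

1.683


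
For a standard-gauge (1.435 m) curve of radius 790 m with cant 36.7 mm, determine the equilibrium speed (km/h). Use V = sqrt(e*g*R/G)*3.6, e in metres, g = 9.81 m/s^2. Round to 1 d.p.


Convert cant: e = 36.7 mm = 0.0367 m
V_ms = sqrt(0.0367 * 9.81 * 790 / 1.435)
V_ms = sqrt(198.203017) = 14.0785 m/s
V = 14.0785 * 3.6 = 50.7 km/h

50.7


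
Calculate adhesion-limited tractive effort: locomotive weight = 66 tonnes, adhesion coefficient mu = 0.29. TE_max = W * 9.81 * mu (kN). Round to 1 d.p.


TE_max = W * g * mu
TE_max = 66 * 9.81 * 0.29
TE_max = 647.46 * 0.29
TE_max = 187.8 kN

187.8


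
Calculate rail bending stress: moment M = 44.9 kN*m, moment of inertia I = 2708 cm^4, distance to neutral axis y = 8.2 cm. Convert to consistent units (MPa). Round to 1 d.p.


Convert units:
M = 44.9 kN*m = 44900000 N*mm
y = 8.2 cm = 82 mm
I = 2708 cm^4 = 27080000 mm^4
sigma = 44900000 * 82 / 27080000
sigma = 136.0 MPa

136.0


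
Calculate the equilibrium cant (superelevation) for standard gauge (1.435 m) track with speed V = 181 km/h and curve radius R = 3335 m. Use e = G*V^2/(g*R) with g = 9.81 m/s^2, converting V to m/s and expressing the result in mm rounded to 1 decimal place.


Convert speed: V = 181 / 3.6 = 50.2778 m/s
Apply formula: e = 1.435 * 50.2778^2 / (9.81 * 3335)
e = 1.435 * 2527.8549 / 32716.35
e = 0.110876 m = 110.9 mm

110.9


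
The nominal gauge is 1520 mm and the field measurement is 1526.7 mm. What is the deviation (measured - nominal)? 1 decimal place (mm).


Deviation = measured - nominal
Deviation = 1526.7 - 1520
Deviation = 6.7 mm

6.7


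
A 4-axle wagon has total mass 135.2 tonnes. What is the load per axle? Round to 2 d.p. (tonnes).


Load per axle = total weight / number of axles
Load = 135.2 / 4
Load = 33.80 tonnes

33.80


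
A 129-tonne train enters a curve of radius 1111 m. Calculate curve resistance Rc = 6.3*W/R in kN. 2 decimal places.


Rc = 6.3 * W / R
Rc = 6.3 * 129 / 1111
Rc = 812.7 / 1111
Rc = 0.73 kN

0.73


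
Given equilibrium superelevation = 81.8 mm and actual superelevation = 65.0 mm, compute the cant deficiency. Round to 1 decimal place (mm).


Cant deficiency = equilibrium cant - actual cant
CD = 81.8 - 65.0
CD = 16.8 mm

16.8


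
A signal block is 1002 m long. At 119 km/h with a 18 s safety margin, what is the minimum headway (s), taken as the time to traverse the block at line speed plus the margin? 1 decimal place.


V = 119 / 3.6 = 33.0556 m/s
Block traversal time = 1002 / 33.0556 = 30.3126 s
Headway = 30.3126 + 18
Headway = 48.3 s

48.3


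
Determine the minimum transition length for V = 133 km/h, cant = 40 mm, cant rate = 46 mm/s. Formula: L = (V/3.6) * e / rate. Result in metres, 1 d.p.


Convert speed: V = 133 / 3.6 = 36.9444 m/s
L = 36.9444 * 40 / 46
L = 1477.7778 / 46
L = 32.1 m

32.1


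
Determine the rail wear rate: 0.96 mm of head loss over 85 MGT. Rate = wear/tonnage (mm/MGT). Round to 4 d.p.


Wear rate = total wear / cumulative tonnage
Rate = 0.96 / 85
Rate = 0.0113 mm/MGT

0.0113


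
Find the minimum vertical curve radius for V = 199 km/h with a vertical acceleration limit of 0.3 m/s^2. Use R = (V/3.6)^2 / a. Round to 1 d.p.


Convert speed: V = 199 / 3.6 = 55.2778 m/s
V^2 = 3055.6327 m^2/s^2
R_v = 3055.6327 / 0.3
R_v = 10185.4 m

10185.4


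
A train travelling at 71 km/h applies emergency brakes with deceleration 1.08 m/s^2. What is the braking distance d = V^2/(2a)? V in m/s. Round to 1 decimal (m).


Convert speed: V = 71 / 3.6 = 19.7222 m/s
V^2 = 388.966
d = 388.966 / (2 * 1.08)
d = 388.966 / 2.16
d = 180.1 m

180.1


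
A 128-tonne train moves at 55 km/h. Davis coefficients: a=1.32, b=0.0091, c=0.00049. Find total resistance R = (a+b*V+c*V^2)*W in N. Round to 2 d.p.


b*V = 0.0091 * 55 = 0.5005
c*V^2 = 0.00049 * 3025 = 1.48225
R_per_t = 1.32 + 0.5005 + 1.48225 = 3.30275 N/t
R_total = 3.30275 * 128 = 422.75 N

422.75


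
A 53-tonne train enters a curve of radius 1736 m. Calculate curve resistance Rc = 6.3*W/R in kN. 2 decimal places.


Rc = 6.3 * W / R
Rc = 6.3 * 53 / 1736
Rc = 333.9 / 1736
Rc = 0.19 kN

0.19


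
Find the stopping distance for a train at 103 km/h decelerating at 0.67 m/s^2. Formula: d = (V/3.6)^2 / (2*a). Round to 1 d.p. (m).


Convert speed: V = 103 / 3.6 = 28.6111 m/s
V^2 = 818.5957
d = 818.5957 / (2 * 0.67)
d = 818.5957 / 1.34
d = 610.9 m

610.9


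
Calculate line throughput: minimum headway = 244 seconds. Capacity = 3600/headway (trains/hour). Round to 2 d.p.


Capacity = 3600 / headway
Capacity = 3600 / 244
Capacity = 14.75 trains/hour

14.75


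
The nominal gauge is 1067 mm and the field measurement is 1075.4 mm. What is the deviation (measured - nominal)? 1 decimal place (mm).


Deviation = measured - nominal
Deviation = 1075.4 - 1067
Deviation = 8.4 mm

8.4


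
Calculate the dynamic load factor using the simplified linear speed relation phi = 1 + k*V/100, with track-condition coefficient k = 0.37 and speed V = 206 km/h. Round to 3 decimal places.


phi = 1 + k * V / 100
phi = 1 + 0.37 * 206 / 100
phi = 1 + 0.7622
phi = 1.762

1.762


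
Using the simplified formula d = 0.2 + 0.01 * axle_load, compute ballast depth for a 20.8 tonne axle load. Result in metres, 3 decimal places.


d = 0.2 + 0.01 * 20.8
d = 0.2 + 0.208
d = 0.408 m

0.408


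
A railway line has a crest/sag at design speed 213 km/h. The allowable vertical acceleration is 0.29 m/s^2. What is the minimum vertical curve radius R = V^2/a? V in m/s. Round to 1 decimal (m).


Convert speed: V = 213 / 3.6 = 59.1667 m/s
V^2 = 3500.6944 m^2/s^2
R_v = 3500.6944 / 0.29
R_v = 12071.4 m

12071.4


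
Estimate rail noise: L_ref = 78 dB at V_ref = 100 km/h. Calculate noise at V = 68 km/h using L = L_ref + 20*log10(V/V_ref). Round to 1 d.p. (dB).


V/V_ref = 68 / 100 = 0.68
log10(0.68) = -0.167491
20 * -0.167491 = -3.3498
L = 78 + -3.3498 = 74.7 dB

74.7


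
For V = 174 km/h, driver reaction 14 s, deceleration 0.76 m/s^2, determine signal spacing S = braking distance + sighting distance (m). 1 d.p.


V = 174 / 3.6 = 48.3333 m/s
Braking distance = 48.3333^2 / (2*0.76) = 1536.9152 m
Sighting distance = 48.3333 * 14 = 676.6667 m
S = 1536.9152 + 676.6667 = 2213.6 m

2213.6


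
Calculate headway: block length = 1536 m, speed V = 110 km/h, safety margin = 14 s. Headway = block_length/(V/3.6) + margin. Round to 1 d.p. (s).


V = 110 / 3.6 = 30.5556 m/s
Block traversal time = 1536 / 30.5556 = 50.2691 s
Headway = 50.2691 + 14
Headway = 64.3 s

64.3


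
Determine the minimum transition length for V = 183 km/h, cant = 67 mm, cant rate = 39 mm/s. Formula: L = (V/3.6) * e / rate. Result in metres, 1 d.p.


Convert speed: V = 183 / 3.6 = 50.8333 m/s
L = 50.8333 * 67 / 39
L = 3405.8333 / 39
L = 87.3 m

87.3


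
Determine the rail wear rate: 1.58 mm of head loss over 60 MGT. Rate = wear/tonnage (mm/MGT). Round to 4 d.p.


Wear rate = total wear / cumulative tonnage
Rate = 1.58 / 60
Rate = 0.0263 mm/MGT

0.0263


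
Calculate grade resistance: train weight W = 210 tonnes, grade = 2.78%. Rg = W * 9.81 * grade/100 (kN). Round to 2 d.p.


Rg = W * 9.81 * grade / 100
Rg = 210 * 9.81 * 2.78 / 100
Rg = 2060.1 * 0.0278
Rg = 57.27 kN

57.27


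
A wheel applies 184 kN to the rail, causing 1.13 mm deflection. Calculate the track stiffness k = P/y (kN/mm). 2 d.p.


Track stiffness k = P / y
k = 184 / 1.13
k = 162.83 kN/mm

162.83


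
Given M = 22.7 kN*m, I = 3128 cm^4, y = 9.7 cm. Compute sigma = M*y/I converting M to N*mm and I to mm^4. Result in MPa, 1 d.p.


Convert units:
M = 22.7 kN*m = 22700000 N*mm
y = 9.7 cm = 97 mm
I = 3128 cm^4 = 31280000 mm^4
sigma = 22700000 * 97 / 31280000
sigma = 70.4 MPa

70.4


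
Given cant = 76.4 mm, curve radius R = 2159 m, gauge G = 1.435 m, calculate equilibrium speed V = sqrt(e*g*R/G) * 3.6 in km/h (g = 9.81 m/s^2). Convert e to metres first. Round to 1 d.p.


Convert cant: e = 76.4 mm = 0.0764 m
V_ms = sqrt(0.0764 * 9.81 * 2159 / 1.435)
V_ms = sqrt(1127.620875) = 33.5801 m/s
V = 33.5801 * 3.6 = 120.9 km/h

120.9


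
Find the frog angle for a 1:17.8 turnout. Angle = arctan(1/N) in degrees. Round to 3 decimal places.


1/N = 1/17.8 = 0.05618
angle = arctan(0.05618) = 0.056121 rad
angle = 0.056121 * 180/pi = 3.215 degrees

3.215


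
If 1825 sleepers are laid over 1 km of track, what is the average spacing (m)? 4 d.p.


Spacing = 1000 m / number of sleepers
Spacing = 1000 / 1825
Spacing = 0.5479 m

0.5479


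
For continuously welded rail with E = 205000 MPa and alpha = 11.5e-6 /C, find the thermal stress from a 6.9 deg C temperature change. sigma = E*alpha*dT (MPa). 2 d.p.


sigma = E * alpha * dT
sigma = 205000 * 11.5e-6 * 6.9
sigma = 2.3575 * 6.9
sigma = 16.27 MPa

16.27


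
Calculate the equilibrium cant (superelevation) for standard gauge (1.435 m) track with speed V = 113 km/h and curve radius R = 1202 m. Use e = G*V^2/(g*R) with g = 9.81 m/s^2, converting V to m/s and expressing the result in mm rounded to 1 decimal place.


Convert speed: V = 113 / 3.6 = 31.3889 m/s
Apply formula: e = 1.435 * 31.3889^2 / (9.81 * 1202)
e = 1.435 * 985.2623 / 11791.62
e = 0.119903 m = 119.9 mm

119.9


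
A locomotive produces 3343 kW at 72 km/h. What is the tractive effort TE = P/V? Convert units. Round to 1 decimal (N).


Convert: P = 3343 kW = 3343000 W
V = 72 / 3.6 = 20.0 m/s
TE = 3343000 / 20.0
TE = 167150.0 N

167150.0


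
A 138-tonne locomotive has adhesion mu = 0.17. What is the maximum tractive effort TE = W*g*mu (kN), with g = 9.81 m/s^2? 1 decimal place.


TE_max = W * g * mu
TE_max = 138 * 9.81 * 0.17
TE_max = 1353.78 * 0.17
TE_max = 230.1 kN

230.1


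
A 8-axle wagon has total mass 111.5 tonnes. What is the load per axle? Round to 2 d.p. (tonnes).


Load per axle = total weight / number of axles
Load = 111.5 / 8
Load = 13.94 tonnes

13.94


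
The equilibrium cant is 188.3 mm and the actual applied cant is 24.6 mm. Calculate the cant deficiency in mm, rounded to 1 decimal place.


Cant deficiency = equilibrium cant - actual cant
CD = 188.3 - 24.6
CD = 163.7 mm

163.7


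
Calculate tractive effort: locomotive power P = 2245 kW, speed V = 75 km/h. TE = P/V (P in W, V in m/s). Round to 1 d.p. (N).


Convert: P = 2245 kW = 2245000 W
V = 75 / 3.6 = 20.8333 m/s
TE = 2245000 / 20.8333
TE = 107760.0 N

107760.0


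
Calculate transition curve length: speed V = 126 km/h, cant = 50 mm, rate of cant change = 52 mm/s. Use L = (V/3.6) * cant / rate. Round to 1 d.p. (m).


Convert speed: V = 126 / 3.6 = 35.0 m/s
L = 35.0 * 50 / 52
L = 1750.0 / 52
L = 33.7 m

33.7


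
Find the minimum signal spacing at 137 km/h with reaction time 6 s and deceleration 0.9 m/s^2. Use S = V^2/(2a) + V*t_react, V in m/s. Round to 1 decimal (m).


V = 137 / 3.6 = 38.0556 m/s
Braking distance = 38.0556^2 / (2*0.9) = 804.5696 m
Sighting distance = 38.0556 * 6 = 228.3333 m
S = 804.5696 + 228.3333 = 1032.9 m

1032.9


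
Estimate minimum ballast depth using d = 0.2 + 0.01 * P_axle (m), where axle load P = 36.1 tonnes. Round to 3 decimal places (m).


d = 0.2 + 0.01 * 36.1
d = 0.2 + 0.361
d = 0.561 m

0.561


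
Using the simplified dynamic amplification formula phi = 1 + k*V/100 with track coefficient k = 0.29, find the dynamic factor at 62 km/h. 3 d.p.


phi = 1 + k * V / 100
phi = 1 + 0.29 * 62 / 100
phi = 1 + 0.1798
phi = 1.180

1.180


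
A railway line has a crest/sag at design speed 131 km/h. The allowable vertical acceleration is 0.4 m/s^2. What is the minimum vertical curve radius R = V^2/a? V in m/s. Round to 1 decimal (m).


Convert speed: V = 131 / 3.6 = 36.3889 m/s
V^2 = 1324.1512 m^2/s^2
R_v = 1324.1512 / 0.4
R_v = 3310.4 m

3310.4


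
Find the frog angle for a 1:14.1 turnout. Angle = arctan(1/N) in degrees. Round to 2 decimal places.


1/N = 1/14.1 = 0.070922
angle = arctan(0.070922) = 0.070803 rad
angle = 0.070803 * 180/pi = 4.06 degrees

4.06


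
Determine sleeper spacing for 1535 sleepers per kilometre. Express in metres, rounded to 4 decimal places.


Spacing = 1000 m / number of sleepers
Spacing = 1000 / 1535
Spacing = 0.6515 m

0.6515


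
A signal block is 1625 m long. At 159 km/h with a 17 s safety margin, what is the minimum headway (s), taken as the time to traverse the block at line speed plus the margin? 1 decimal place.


V = 159 / 3.6 = 44.1667 m/s
Block traversal time = 1625 / 44.1667 = 36.7925 s
Headway = 36.7925 + 17
Headway = 53.8 s

53.8


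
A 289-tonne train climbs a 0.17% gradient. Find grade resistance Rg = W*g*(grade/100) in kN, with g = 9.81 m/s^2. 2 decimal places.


Rg = W * 9.81 * grade / 100
Rg = 289 * 9.81 * 0.17 / 100
Rg = 2835.09 * 0.0017
Rg = 4.82 kN

4.82


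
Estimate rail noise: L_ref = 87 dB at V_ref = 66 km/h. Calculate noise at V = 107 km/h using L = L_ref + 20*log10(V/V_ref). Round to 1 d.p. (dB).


V/V_ref = 107 / 66 = 1.621212
log10(1.621212) = 0.20984
20 * 0.20984 = 4.1968
L = 87 + 4.1968 = 91.2 dB

91.2


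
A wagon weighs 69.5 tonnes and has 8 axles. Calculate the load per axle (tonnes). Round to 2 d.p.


Load per axle = total weight / number of axles
Load = 69.5 / 8
Load = 8.69 tonnes

8.69


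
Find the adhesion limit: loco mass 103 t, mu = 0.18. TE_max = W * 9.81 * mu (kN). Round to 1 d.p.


TE_max = W * g * mu
TE_max = 103 * 9.81 * 0.18
TE_max = 1010.43 * 0.18
TE_max = 181.9 kN

181.9


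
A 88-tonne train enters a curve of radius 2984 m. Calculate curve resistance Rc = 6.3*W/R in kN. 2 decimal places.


Rc = 6.3 * W / R
Rc = 6.3 * 88 / 2984
Rc = 554.4 / 2984
Rc = 0.19 kN

0.19


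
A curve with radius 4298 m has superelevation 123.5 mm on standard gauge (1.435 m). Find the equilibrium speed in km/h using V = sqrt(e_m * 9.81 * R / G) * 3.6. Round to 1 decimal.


Convert cant: e = 123.5 mm = 0.1235 m
V_ms = sqrt(0.1235 * 9.81 * 4298 / 1.435)
V_ms = sqrt(3628.695073) = 60.2387 m/s
V = 60.2387 * 3.6 = 216.9 km/h

216.9


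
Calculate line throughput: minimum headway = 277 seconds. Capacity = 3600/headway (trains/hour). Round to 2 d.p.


Capacity = 3600 / headway
Capacity = 3600 / 277
Capacity = 13.00 trains/hour

13.00


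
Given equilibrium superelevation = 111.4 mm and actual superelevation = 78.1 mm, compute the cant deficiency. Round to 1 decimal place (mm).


Cant deficiency = equilibrium cant - actual cant
CD = 111.4 - 78.1
CD = 33.3 mm

33.3


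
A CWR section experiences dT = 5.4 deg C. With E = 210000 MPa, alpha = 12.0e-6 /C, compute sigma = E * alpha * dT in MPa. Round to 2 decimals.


sigma = E * alpha * dT
sigma = 210000 * 12.0e-6 * 5.4
sigma = 2.52 * 5.4
sigma = 13.61 MPa

13.61


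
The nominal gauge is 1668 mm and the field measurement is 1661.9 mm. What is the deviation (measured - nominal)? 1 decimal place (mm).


Deviation = measured - nominal
Deviation = 1661.9 - 1668
Deviation = -6.1 mm

-6.1


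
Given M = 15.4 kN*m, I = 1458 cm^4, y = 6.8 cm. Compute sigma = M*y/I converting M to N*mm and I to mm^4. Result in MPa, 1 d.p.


Convert units:
M = 15.4 kN*m = 15400000 N*mm
y = 6.8 cm = 68 mm
I = 1458 cm^4 = 14580000 mm^4
sigma = 15400000 * 68 / 14580000
sigma = 71.8 MPa

71.8


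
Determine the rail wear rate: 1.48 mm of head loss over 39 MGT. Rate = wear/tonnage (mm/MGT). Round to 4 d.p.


Wear rate = total wear / cumulative tonnage
Rate = 1.48 / 39
Rate = 0.0379 mm/MGT

0.0379


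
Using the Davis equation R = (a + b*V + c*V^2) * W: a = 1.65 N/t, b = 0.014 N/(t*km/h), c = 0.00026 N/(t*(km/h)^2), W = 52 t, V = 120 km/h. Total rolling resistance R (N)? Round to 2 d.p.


b*V = 0.014 * 120 = 1.68
c*V^2 = 0.00026 * 14400 = 3.744
R_per_t = 1.65 + 1.68 + 3.744 = 7.074 N/t
R_total = 7.074 * 52 = 367.85 N

367.85


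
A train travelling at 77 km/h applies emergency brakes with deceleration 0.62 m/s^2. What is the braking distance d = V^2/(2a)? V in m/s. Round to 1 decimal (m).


Convert speed: V = 77 / 3.6 = 21.3889 m/s
V^2 = 457.4846
d = 457.4846 / (2 * 0.62)
d = 457.4846 / 1.24
d = 368.9 m

368.9


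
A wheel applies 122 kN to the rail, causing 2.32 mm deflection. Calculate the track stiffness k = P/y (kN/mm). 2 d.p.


Track stiffness k = P / y
k = 122 / 2.32
k = 52.59 kN/mm

52.59


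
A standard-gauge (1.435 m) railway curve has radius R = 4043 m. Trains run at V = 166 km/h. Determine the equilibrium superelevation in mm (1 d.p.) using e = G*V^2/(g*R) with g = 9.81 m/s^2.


Convert speed: V = 166 / 3.6 = 46.1111 m/s
Apply formula: e = 1.435 * 46.1111^2 / (9.81 * 4043)
e = 1.435 * 2126.2346 / 39661.83
e = 0.076929 m = 76.9 mm

76.9


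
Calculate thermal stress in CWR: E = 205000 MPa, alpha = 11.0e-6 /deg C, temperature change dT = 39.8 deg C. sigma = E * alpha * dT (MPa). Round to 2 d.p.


sigma = E * alpha * dT
sigma = 205000 * 11.0e-6 * 39.8
sigma = 2.255 * 39.8
sigma = 89.75 MPa

89.75


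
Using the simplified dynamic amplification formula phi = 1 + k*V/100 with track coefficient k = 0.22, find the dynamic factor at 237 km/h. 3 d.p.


phi = 1 + k * V / 100
phi = 1 + 0.22 * 237 / 100
phi = 1 + 0.5214
phi = 1.521

1.521


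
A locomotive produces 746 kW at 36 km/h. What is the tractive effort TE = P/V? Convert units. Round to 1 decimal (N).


Convert: P = 746 kW = 746000 W
V = 36 / 3.6 = 10.0 m/s
TE = 746000 / 10.0
TE = 74600.0 N

74600.0


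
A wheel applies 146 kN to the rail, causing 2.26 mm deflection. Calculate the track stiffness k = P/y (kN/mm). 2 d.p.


Track stiffness k = P / y
k = 146 / 2.26
k = 64.60 kN/mm

64.60


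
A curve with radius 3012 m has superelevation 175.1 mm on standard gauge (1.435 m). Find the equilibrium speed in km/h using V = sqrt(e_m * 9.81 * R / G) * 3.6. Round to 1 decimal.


Convert cant: e = 175.1 mm = 0.1751 m
V_ms = sqrt(0.1751 * 9.81 * 3012 / 1.435)
V_ms = sqrt(3605.439562) = 60.0453 m/s
V = 60.0453 * 3.6 = 216.2 km/h

216.2


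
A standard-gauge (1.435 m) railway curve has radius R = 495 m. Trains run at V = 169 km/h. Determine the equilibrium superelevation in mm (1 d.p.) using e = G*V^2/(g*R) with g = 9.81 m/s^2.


Convert speed: V = 169 / 3.6 = 46.9444 m/s
Apply formula: e = 1.435 * 46.9444^2 / (9.81 * 495)
e = 1.435 * 2203.7809 / 4855.95
e = 0.651248 m = 651.2 mm

651.2


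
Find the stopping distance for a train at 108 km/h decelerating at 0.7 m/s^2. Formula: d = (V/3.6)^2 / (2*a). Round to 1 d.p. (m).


Convert speed: V = 108 / 3.6 = 30.0 m/s
V^2 = 900.0
d = 900.0 / (2 * 0.7)
d = 900.0 / 1.4
d = 642.9 m

642.9


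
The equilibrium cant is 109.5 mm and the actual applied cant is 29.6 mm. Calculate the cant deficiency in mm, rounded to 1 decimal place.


Cant deficiency = equilibrium cant - actual cant
CD = 109.5 - 29.6
CD = 79.9 mm

79.9


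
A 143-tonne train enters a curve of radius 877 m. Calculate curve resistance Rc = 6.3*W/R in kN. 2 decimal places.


Rc = 6.3 * W / R
Rc = 6.3 * 143 / 877
Rc = 900.9 / 877
Rc = 1.03 kN

1.03


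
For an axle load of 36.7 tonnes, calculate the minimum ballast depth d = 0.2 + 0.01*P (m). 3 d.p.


d = 0.2 + 0.01 * 36.7
d = 0.2 + 0.367
d = 0.567 m

0.567


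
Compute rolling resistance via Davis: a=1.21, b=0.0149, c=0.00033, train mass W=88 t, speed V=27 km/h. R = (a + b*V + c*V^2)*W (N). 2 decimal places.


b*V = 0.0149 * 27 = 0.4023
c*V^2 = 0.00033 * 729 = 0.24057
R_per_t = 1.21 + 0.4023 + 0.24057 = 1.85287 N/t
R_total = 1.85287 * 88 = 163.05 N

163.05


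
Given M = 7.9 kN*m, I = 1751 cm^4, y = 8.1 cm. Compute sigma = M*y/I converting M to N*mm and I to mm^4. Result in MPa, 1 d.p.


Convert units:
M = 7.9 kN*m = 7900000 N*mm
y = 8.1 cm = 81 mm
I = 1751 cm^4 = 17510000 mm^4
sigma = 7900000 * 81 / 17510000
sigma = 36.5 MPa

36.5


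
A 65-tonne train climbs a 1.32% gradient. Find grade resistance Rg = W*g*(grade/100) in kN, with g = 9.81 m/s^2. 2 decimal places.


Rg = W * 9.81 * grade / 100
Rg = 65 * 9.81 * 1.32 / 100
Rg = 637.65 * 0.0132
Rg = 8.42 kN

8.42


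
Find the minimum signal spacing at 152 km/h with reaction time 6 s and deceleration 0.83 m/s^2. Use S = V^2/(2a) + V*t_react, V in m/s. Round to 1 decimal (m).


V = 152 / 3.6 = 42.2222 m/s
Braking distance = 42.2222^2 / (2*0.83) = 1073.9253 m
Sighting distance = 42.2222 * 6 = 253.3333 m
S = 1073.9253 + 253.3333 = 1327.3 m

1327.3


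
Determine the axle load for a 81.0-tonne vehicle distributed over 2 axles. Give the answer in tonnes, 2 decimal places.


Load per axle = total weight / number of axles
Load = 81.0 / 2
Load = 40.50 tonnes

40.50


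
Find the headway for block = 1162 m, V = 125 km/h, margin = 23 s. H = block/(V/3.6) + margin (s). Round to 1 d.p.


V = 125 / 3.6 = 34.7222 m/s
Block traversal time = 1162 / 34.7222 = 33.4656 s
Headway = 33.4656 + 23
Headway = 56.5 s

56.5


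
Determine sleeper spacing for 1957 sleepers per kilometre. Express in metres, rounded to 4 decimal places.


Spacing = 1000 m / number of sleepers
Spacing = 1000 / 1957
Spacing = 0.5110 m

0.5110


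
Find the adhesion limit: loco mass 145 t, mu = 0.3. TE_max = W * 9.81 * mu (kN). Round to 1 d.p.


TE_max = W * g * mu
TE_max = 145 * 9.81 * 0.3
TE_max = 1422.45 * 0.3
TE_max = 426.7 kN

426.7


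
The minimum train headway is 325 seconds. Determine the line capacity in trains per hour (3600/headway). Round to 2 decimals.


Capacity = 3600 / headway
Capacity = 3600 / 325
Capacity = 11.08 trains/hour

11.08


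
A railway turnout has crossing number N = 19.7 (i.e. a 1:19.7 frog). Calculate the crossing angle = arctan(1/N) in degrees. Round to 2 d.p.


1/N = 1/19.7 = 0.050761
angle = arctan(0.050761) = 0.050718 rad
angle = 0.050718 * 180/pi = 2.91 degrees

2.91


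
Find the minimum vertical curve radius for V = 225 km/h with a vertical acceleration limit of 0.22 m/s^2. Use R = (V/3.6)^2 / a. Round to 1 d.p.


Convert speed: V = 225 / 3.6 = 62.5 m/s
V^2 = 3906.25 m^2/s^2
R_v = 3906.25 / 0.22
R_v = 17755.7 m

17755.7


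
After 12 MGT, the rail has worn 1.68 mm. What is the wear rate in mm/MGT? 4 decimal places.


Wear rate = total wear / cumulative tonnage
Rate = 1.68 / 12
Rate = 0.1400 mm/MGT

0.1400


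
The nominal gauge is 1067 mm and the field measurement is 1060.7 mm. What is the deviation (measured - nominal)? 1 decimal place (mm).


Deviation = measured - nominal
Deviation = 1060.7 - 1067
Deviation = -6.3 mm

-6.3


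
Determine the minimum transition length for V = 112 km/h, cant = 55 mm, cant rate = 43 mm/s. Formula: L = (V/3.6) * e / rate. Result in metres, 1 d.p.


Convert speed: V = 112 / 3.6 = 31.1111 m/s
L = 31.1111 * 55 / 43
L = 1711.1111 / 43
L = 39.8 m

39.8


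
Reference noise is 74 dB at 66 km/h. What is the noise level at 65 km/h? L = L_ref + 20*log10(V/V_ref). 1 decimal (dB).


V/V_ref = 65 / 66 = 0.984848
log10(0.984848) = -0.006631
20 * -0.006631 = -0.1326
L = 74 + -0.1326 = 73.9 dB

73.9


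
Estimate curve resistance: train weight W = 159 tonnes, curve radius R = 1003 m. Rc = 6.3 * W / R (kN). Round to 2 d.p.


Rc = 6.3 * W / R
Rc = 6.3 * 159 / 1003
Rc = 1001.7 / 1003
Rc = 1.00 kN

1.00


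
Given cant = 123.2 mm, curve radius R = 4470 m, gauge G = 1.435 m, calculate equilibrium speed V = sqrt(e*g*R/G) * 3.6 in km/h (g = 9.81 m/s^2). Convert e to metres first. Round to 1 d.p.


Convert cant: e = 123.2 mm = 0.1232 m
V_ms = sqrt(0.1232 * 9.81 * 4470 / 1.435)
V_ms = sqrt(3764.743024) = 61.3575 m/s
V = 61.3575 * 3.6 = 220.9 km/h

220.9


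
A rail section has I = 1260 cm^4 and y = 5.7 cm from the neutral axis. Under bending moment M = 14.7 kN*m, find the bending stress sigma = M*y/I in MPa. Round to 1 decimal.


Convert units:
M = 14.7 kN*m = 14700000 N*mm
y = 5.7 cm = 57 mm
I = 1260 cm^4 = 12600000 mm^4
sigma = 14700000 * 57 / 12600000
sigma = 66.5 MPa

66.5


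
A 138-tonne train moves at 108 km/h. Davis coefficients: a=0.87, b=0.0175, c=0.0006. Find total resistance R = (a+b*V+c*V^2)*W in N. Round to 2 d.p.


b*V = 0.0175 * 108 = 1.89
c*V^2 = 0.0006 * 11664 = 6.9984
R_per_t = 0.87 + 1.89 + 6.9984 = 9.7584 N/t
R_total = 9.7584 * 138 = 1346.66 N

1346.66


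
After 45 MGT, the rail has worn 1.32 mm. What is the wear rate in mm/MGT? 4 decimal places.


Wear rate = total wear / cumulative tonnage
Rate = 1.32 / 45
Rate = 0.0293 mm/MGT

0.0293


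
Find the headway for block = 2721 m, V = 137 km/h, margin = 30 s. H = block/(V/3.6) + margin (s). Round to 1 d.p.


V = 137 / 3.6 = 38.0556 m/s
Block traversal time = 2721 / 38.0556 = 71.5007 s
Headway = 71.5007 + 30
Headway = 101.5 s

101.5


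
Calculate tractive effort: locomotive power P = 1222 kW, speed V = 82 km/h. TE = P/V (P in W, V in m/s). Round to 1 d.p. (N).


Convert: P = 1222 kW = 1222000 W
V = 82 / 3.6 = 22.7778 m/s
TE = 1222000 / 22.7778
TE = 53648.8 N

53648.8


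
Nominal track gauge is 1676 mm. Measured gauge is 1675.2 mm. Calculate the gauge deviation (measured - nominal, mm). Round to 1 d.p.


Deviation = measured - nominal
Deviation = 1675.2 - 1676
Deviation = -0.8 mm

-0.8
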